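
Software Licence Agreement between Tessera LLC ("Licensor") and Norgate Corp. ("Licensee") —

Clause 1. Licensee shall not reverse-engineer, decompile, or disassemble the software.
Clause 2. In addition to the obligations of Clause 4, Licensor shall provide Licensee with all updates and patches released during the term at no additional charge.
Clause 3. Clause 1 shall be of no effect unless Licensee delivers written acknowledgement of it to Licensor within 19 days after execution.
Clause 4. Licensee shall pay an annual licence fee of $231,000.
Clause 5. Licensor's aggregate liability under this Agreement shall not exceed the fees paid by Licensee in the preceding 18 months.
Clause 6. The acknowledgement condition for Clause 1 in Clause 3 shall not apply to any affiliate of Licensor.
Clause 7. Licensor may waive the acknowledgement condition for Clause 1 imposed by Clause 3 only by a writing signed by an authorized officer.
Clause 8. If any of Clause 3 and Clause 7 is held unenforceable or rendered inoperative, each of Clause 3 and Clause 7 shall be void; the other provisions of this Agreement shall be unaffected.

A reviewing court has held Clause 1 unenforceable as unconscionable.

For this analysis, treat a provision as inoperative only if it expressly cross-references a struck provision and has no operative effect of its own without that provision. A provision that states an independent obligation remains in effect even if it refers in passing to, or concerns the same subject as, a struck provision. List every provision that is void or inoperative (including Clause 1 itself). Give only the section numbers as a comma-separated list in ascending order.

Clause 1 is struck. Clause 3 operates only by reference to Clause 1, so it falls with Clause 1. The whole of Clause 6 is the carve-out from the acknowledgement condition for Clause 1, defined by reference to Clause 3, so Clause 6 cannot stand once Clause 3 is removed. Clause 7 operates only by reference to Clause 3, so it falls with Clause 3. Clause 8 declares Clause 3 and Clause 7 mutually dependent; since one of them has fallen, all of them are of no effect. The remainder continues in force under Clause 8. The provisions still in force are Clause 2, Clause 4, Clause 5, and Clause 8.

1, 3, 6, 7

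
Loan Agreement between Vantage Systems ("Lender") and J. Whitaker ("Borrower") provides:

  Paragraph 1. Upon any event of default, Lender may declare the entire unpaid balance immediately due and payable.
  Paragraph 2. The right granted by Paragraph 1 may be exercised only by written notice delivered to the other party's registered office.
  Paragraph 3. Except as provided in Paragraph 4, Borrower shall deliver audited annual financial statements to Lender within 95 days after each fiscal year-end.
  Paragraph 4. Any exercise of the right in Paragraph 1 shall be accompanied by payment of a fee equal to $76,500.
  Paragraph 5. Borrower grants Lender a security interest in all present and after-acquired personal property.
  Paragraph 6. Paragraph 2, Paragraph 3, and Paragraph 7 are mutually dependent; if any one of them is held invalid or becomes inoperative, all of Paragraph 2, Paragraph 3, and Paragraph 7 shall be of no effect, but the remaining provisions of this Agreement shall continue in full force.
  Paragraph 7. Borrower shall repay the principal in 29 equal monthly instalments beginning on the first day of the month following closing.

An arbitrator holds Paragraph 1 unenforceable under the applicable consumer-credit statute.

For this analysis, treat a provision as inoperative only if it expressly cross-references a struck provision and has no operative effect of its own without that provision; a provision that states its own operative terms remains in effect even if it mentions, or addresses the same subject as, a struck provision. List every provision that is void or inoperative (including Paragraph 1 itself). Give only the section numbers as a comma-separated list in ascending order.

Paragraph 1 is struck. Paragraph 2 merely fixes the notice requirement for Paragraph 1; with Paragraph 1 gone it has nothing to operate on and falls away. Paragraph 4 merely fixes the exercise fee for Paragraph 1; with Paragraph 1 gone it has nothing to operate on and falls away. Paragraph 6 declares Paragraph 2, Paragraph 3, and Paragraph 7 mutually dependent; since one of them has fallen, all of them are of no effect. That brings down Paragraph 3 and Paragraph 7 as well. The remainder continues in force under Paragraph 6. Paragraph 5 and Paragraph 6 remain in effect.

1, 2, 3, 4, 7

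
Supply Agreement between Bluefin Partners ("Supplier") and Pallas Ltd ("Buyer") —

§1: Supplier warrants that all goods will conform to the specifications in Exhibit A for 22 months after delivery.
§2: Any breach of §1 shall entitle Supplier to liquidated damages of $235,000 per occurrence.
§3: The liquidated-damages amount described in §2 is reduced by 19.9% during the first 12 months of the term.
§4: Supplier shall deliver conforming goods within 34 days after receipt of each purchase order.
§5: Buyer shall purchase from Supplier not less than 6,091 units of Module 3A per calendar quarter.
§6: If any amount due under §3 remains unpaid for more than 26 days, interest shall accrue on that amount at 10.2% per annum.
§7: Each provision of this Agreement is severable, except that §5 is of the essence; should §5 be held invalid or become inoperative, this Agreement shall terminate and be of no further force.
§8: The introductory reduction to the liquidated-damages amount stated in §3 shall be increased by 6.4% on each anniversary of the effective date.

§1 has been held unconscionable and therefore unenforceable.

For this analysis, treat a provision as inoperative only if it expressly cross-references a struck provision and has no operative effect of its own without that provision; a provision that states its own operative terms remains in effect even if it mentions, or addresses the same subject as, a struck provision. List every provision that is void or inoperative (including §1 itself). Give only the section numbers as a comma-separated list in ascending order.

1, 2, 3, 6, 8

§1 is struck. §2 has no operative effect of its own apart from §1 and is therefore inoperative. §3 has no operative effect of its own apart from §2 and is therefore inoperative. §6 has no operative effect of its own apart from §3 and is therefore inoperative. §8 operates only by reference to §3, so it falls with §3. §7 makes §5 an essential term, but §5 is unaffected, so the severability proviso in §7 preserves the remaining provisions. §4, §5, and §7 remain in effect.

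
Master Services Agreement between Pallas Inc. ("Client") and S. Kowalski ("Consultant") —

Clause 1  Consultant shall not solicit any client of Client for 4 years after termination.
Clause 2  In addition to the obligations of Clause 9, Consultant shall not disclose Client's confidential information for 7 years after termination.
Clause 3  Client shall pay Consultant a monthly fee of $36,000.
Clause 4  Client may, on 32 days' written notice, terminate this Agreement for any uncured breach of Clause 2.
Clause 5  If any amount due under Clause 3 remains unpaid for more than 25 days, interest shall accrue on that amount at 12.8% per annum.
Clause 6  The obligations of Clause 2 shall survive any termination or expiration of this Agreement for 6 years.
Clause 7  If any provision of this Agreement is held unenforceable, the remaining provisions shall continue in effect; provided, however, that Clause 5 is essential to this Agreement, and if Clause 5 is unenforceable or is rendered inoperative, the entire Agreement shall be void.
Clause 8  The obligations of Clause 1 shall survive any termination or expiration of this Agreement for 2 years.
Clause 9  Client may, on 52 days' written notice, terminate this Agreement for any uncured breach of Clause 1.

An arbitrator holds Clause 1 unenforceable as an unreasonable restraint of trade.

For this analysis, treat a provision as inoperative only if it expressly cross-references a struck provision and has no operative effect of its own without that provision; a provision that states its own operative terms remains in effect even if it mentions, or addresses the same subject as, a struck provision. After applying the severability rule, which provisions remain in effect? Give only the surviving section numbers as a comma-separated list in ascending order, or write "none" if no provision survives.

Clause 1 is struck. Clause 8 has no operative effect of its own apart from Clause 1 and is therefore inoperative. Clause 9 has no operative effect of its own apart from Clause 1 and is therefore inoperative. Clause 2 mentions Clause 9 but its own obligation stands independently of Clause 9, so Clause 2 is not affected. Clause 7 makes Clause 5 an essential term, but Clause 5 is unaffected, so the severability proviso in Clause 7 preserves the remaining provisions. The provisions still in force are Clause 2, Clause 3, Clause 4, Clause 5, Clause 6, and Clause 7.

2, 3, 4, 5, 6, 7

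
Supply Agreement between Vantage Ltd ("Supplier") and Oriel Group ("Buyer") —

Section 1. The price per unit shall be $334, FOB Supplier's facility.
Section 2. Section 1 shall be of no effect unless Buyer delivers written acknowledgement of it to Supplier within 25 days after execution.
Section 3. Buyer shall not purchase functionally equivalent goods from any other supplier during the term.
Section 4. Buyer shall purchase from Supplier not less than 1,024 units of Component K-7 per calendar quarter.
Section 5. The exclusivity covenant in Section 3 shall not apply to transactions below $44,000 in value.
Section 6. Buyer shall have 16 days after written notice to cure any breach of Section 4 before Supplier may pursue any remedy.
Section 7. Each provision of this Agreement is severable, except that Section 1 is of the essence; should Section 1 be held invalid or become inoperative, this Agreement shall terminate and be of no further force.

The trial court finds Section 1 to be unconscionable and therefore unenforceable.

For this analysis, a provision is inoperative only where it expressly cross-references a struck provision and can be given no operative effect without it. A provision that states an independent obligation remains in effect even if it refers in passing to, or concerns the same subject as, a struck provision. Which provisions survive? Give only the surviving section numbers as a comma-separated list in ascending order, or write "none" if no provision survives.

Section 1 is struck. Section 2 has no operative effect of its own apart from Section 1 and is therefore inoperative. Section 7 makes Section 1 an essential term, and Section 1 is the provision held invalid; under Section 7, the entire Agreement is therefore void. No provision of the Agreement survives.

none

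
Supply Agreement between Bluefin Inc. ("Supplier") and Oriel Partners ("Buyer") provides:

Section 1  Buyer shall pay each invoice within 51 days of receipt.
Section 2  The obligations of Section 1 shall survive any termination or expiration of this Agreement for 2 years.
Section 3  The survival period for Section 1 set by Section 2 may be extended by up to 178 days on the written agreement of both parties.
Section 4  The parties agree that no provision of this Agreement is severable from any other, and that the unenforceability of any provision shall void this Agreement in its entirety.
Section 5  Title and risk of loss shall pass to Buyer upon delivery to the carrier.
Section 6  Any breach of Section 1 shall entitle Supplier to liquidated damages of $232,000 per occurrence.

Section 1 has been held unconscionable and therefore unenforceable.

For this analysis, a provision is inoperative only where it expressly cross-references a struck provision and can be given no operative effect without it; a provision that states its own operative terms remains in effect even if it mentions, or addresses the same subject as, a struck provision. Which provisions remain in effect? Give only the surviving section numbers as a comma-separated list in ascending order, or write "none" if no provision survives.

none

Section 1 is struck. Section 2 merely fixes the survival period for Section 1; with Section 1 gone it has nothing to operate on and falls away. The whole of Section 6 is the liquidated-damages amount, defined by reference to Section 1, so Section 6 cannot stand once Section 1 is removed. Section 3 does nothing except set the extension of the survival period for Section 1 by reference to Section 2; with Section 2 gone it has no independent effect and is inoperative. Section 4 provides that the Agreement is not severable, so the invalidity of any one provision voids the entire Agreement. No provision of the Agreement survives.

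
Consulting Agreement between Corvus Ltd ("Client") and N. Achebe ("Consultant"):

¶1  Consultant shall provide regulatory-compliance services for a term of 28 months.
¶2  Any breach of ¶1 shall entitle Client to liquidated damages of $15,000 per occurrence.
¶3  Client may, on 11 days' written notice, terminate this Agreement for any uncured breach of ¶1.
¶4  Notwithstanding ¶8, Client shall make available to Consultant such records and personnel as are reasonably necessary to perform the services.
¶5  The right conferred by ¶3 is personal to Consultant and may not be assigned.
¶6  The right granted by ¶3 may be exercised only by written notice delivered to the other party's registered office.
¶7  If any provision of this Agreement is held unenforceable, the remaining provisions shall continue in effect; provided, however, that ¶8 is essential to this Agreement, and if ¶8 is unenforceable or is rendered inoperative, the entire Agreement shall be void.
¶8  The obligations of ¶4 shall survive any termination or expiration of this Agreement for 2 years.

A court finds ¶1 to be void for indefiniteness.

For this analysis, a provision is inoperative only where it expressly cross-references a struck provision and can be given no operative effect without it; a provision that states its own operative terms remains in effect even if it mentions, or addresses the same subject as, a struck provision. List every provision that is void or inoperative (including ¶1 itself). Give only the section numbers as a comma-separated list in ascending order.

1, 2, 3, 5, 6

¶1 is struck. ¶2 does nothing except set the liquidated-damages amount by reference to ¶1; with ¶1 gone it has no independent effect and is inoperative. ¶3 merely fixes the termination right for breach of ¶1; with ¶1 gone it has nothing to operate on and falls away. ¶5 merely fixes the non-assignment of ¶3; with ¶3 gone it has nothing to operate on and falls away. ¶6 operates only by reference to ¶3, so it falls with ¶3. ¶7 makes ¶8 an essential term, but ¶8 is unaffected, so the severability proviso in ¶7 preserves the remaining provisions. That leaves ¶4, ¶7, and ¶8 in effect.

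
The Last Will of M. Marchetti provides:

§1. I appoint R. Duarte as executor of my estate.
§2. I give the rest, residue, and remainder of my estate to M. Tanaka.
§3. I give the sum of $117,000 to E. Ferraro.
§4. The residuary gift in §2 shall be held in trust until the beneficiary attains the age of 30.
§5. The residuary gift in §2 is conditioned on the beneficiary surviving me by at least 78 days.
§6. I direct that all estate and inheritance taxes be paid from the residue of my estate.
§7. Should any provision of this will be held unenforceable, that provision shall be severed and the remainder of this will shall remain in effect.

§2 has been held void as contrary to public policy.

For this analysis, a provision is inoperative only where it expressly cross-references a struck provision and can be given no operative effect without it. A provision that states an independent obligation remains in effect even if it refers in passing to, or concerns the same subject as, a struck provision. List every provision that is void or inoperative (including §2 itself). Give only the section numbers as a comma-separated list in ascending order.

§2 is struck. §4 operates only by reference to §2, so it falls with §2. §5 merely fixes the survivorship condition on §2; with §2 gone it has nothing to operate on and falls away. §7 is a severability clause and preserves every provision that can still be given independent effect. That leaves §1, §3, §6, and §7 in effect.

2, 4, 5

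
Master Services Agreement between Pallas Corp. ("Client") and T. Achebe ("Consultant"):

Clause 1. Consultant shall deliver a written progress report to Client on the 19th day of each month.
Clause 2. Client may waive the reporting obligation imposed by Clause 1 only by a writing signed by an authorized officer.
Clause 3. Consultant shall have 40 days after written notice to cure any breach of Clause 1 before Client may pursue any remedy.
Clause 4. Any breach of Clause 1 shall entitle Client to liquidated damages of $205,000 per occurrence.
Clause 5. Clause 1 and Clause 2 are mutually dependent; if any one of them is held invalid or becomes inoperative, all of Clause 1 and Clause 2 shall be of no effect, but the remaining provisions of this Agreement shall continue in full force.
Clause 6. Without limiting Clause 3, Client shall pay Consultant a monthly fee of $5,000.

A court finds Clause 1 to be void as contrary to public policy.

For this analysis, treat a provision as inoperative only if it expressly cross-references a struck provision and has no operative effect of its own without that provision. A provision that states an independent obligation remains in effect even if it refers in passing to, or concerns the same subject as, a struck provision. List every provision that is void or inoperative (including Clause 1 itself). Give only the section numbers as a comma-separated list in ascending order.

Clause 1 is struck. Clause 2 operates only by reference to Clause 1, so it falls with Clause 1. Clause 3 has no operative effect of its own apart from Clause 1 and is therefore inoperative. Clause 4 has no operative effect of its own apart from Clause 1 and is therefore inoperative. Although Clause 6 refers to Clause 3, its operative terms do not depend on Clause 3, so it remains in effect. Clause 5 declares Clause 1 and Clause 2 mutually dependent; since one of them has fallen, all of them are of no effect. The remainder continues in force under Clause 5. The provisions still in force are Clause 5 and Clause 6.

1, 2, 3, 4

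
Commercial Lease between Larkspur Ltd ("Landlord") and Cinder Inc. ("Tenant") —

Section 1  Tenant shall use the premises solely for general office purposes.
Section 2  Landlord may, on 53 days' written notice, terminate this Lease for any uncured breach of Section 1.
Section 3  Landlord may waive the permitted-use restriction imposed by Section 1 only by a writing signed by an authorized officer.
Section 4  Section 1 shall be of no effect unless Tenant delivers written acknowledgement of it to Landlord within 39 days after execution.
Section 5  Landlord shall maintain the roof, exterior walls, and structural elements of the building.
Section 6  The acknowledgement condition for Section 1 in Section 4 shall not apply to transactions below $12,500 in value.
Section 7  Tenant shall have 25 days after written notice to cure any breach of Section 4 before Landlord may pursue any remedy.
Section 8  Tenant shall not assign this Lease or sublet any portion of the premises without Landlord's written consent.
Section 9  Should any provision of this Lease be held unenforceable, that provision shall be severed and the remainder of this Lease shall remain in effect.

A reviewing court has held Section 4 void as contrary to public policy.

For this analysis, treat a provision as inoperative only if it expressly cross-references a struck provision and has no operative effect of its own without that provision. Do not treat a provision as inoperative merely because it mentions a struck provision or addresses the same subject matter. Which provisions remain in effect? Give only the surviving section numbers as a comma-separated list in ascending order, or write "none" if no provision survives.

1, 2, 3, 5, 8, 9

Section 4 is struck. Section 6 does nothing except set the carve-out from the acknowledgement condition for Section 1 by reference to Section 4; with Section 4 gone it has no independent effect and is inoperative. The only function of Section 7 is the cure period for breach of Section 4, so it cannot stand once Section 4 is removed. Under the severability clause in Section 9, the remaining provisions continue in force. The provisions still in force are Section 1, Section 2, Section 3, Section 5, Section 8, and Section 9.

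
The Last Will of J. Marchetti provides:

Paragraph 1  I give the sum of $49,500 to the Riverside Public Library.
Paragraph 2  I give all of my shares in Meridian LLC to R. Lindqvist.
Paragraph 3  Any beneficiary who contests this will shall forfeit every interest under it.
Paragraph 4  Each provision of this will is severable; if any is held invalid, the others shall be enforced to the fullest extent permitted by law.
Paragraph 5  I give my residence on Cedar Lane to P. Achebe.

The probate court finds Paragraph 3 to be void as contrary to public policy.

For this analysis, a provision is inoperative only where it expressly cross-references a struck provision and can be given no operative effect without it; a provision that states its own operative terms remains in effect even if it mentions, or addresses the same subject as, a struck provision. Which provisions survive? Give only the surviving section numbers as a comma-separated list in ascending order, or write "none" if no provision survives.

1, 2, 4, 5

Paragraph 3 is struck. Nothing else in the will is defined by reference to Paragraph 3. Under the severability clause in Paragraph 4, the remaining provisions continue in force. That leaves Paragraph 1, Paragraph 2, Paragraph 4, and Paragraph 5 in effect.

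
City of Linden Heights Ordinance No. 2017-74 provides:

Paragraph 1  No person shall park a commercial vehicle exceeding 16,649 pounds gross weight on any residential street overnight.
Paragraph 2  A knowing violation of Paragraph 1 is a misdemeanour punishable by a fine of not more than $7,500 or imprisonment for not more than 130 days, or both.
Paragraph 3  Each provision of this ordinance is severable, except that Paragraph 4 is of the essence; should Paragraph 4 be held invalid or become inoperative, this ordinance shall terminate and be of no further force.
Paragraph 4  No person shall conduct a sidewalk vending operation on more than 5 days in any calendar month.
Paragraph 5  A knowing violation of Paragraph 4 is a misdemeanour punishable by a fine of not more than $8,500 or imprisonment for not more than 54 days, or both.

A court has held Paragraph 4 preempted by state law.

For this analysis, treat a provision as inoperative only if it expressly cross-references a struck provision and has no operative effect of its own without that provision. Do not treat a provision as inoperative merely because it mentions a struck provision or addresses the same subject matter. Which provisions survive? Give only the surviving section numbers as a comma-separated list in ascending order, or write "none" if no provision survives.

Paragraph 4 is struck. Paragraph 5 has no operative effect of its own apart from Paragraph 4 and is therefore inoperative. Paragraph 3 makes Paragraph 4 an essential term, and Paragraph 4 is the provision held invalid; under Paragraph 3, the entire ordinance is therefore void. No provision of the ordinance survives.

none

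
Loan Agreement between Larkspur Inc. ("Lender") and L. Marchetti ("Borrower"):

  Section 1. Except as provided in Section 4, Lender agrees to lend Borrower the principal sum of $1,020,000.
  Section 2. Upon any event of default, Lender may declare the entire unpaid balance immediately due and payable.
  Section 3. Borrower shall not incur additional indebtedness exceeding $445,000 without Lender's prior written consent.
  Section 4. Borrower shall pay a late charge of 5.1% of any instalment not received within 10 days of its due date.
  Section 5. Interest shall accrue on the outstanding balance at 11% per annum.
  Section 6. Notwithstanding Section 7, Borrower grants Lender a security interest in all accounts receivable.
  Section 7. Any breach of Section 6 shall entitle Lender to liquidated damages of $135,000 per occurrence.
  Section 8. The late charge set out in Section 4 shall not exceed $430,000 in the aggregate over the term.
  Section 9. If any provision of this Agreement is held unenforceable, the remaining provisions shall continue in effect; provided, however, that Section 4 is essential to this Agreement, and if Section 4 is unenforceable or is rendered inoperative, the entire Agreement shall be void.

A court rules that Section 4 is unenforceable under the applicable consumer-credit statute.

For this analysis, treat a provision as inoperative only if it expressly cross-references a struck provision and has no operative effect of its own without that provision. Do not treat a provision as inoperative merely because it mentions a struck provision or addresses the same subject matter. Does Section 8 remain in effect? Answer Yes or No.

No

Section 4 is struck. Section 8 does nothing except set the aggregate cap on the late charge by reference to Section 4; with Section 4 gone it has no independent effect and is inoperative. Section 9 makes Section 4 an essential term, and Section 4 is the provision held invalid; under Section 9, the entire Agreement is therefore void. No provision of the Agreement survives. Section 8 is among the inoperative provisions, so the answer is no.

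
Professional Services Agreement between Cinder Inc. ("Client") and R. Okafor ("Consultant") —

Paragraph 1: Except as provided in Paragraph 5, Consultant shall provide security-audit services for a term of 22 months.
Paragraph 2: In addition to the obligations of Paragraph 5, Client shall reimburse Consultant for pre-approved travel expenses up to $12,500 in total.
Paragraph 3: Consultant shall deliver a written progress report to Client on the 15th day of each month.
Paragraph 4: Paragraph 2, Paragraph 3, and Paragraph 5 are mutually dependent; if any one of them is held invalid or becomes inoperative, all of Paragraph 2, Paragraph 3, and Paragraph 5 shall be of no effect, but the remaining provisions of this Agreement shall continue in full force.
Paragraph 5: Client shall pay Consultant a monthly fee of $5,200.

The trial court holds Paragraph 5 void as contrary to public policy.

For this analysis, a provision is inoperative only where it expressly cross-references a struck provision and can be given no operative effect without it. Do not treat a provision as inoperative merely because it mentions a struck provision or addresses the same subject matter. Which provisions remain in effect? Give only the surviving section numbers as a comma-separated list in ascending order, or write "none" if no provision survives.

Paragraph 5 is struck. Although Paragraph 1 refers to Paragraph 5, its operative terms do not depend on Paragraph 5, so it remains in effect. Nothing else in the Agreement is defined by reference to Paragraph 5. Paragraph 4 declares Paragraph 2, Paragraph 3, and Paragraph 5 mutually dependent; since one of them has fallen, all of them are of no effect. That brings down Paragraph 2 and Paragraph 3 as well. The remainder continues in force under Paragraph 4. Paragraph 1 and Paragraph 4 remain in effect.

1, 4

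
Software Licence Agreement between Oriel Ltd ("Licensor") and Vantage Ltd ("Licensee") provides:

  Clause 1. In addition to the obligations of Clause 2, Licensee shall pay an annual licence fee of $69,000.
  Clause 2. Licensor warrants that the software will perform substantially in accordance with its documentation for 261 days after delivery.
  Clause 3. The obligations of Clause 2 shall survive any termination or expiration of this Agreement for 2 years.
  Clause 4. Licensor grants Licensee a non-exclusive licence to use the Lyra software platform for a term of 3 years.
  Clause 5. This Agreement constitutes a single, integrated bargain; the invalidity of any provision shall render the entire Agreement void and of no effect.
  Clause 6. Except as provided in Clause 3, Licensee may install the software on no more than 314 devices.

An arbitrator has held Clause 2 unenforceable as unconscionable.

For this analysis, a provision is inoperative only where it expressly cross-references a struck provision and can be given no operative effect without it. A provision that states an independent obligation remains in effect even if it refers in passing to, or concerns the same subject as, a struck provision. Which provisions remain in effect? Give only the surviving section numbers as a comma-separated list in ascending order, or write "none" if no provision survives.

Clause 2 is struck. Clause 3 merely fixes the survival period for Clause 2; with Clause 2 gone it has nothing to operate on and falls away. Clause 5 provides that the Agreement is not severable, so the invalidity of any one provision voids the entire Agreement. No provision of the Agreement survives.

none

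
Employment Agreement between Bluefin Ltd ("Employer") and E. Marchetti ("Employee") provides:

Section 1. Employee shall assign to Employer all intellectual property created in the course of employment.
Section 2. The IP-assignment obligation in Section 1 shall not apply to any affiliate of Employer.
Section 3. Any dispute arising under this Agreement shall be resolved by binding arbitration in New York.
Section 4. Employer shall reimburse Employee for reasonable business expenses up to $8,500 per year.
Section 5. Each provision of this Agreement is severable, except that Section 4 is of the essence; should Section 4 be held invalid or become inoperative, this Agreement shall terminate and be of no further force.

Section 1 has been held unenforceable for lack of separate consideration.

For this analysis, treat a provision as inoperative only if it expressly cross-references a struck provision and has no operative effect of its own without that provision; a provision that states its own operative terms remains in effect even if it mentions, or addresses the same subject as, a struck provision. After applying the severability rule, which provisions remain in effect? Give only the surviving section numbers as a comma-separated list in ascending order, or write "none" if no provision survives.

Section 1 is struck. The whole of Section 2 is the carve-out from the IP-assignment obligation, defined by reference to Section 1, so Section 2 cannot stand once Section 1 is removed. Section 5 makes Section 4 an essential term, but Section 4 is unaffected, so the severability proviso in Section 5 preserves the remaining provisions. Section 3, Section 4, and Section 5 remain in effect.

3, 4, 5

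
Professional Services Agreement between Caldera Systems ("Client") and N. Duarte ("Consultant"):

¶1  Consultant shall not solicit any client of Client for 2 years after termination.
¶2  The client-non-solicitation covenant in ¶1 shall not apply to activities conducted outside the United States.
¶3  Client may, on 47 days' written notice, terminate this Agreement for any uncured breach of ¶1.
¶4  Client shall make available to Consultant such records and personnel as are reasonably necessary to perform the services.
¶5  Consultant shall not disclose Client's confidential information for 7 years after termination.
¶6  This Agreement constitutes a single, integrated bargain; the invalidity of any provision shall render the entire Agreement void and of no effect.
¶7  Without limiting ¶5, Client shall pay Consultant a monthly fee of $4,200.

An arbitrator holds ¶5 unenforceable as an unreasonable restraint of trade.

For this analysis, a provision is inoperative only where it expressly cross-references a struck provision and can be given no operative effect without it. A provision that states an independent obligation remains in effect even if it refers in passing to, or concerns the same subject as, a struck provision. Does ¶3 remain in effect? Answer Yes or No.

No

¶5 is struck. Nothing else in the Agreement is defined by reference to ¶5. ¶6 provides that the Agreement is not severable, so the invalidity of any one provision voids the entire Agreement. No provision of the Agreement survives. ¶3 is among the inoperative provisions, so the answer is no.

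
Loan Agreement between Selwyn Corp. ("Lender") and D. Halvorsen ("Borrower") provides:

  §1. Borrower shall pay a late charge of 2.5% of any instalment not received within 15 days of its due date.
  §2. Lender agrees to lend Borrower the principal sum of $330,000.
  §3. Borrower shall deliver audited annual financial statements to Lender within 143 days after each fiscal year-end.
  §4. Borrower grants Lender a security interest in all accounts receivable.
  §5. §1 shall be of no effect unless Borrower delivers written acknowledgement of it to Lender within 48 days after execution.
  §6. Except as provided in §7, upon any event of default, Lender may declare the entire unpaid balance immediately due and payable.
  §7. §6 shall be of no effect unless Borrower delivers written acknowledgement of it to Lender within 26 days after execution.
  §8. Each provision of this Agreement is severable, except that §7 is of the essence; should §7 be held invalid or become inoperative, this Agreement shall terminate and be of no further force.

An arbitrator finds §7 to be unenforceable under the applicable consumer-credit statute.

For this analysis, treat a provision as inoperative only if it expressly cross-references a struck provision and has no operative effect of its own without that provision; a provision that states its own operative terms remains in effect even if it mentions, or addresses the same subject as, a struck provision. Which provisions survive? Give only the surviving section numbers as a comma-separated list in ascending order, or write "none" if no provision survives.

§7 is struck. No other provision's operative terms depend on §7. §8 makes §7 an essential term, and §7 is the provision held invalid; under §8, the entire Agreement is therefore void. No provision of the Agreement survives.

none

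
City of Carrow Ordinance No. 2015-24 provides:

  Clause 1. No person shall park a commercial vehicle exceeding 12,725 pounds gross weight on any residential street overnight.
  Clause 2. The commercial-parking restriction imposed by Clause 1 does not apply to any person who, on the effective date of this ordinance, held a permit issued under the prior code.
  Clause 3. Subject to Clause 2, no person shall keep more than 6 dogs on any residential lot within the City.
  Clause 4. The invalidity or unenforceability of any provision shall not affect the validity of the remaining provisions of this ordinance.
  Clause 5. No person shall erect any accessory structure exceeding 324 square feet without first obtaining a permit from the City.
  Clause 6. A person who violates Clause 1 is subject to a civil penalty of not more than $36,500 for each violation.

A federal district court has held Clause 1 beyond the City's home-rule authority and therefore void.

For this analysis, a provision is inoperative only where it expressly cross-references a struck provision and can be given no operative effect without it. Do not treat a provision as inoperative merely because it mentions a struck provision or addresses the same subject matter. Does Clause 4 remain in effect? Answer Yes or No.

Yes

Clause 1 is struck. The only function of Clause 2 is the grandfather exemption from Clause 1, so it cannot stand once Clause 1 is removed. Clause 6 has no operative effect of its own apart from Clause 1 and is therefore inoperative. Clause 3 mentions Clause 2 but its own obligation stands independently of Clause 2, so Clause 3 is not affected. Under the severability clause in Clause 4, the remaining provisions continue in force. That leaves Clause 3, Clause 4, and Clause 5 in effect. Clause 4 is among the surviving provisions, so the answer is yes.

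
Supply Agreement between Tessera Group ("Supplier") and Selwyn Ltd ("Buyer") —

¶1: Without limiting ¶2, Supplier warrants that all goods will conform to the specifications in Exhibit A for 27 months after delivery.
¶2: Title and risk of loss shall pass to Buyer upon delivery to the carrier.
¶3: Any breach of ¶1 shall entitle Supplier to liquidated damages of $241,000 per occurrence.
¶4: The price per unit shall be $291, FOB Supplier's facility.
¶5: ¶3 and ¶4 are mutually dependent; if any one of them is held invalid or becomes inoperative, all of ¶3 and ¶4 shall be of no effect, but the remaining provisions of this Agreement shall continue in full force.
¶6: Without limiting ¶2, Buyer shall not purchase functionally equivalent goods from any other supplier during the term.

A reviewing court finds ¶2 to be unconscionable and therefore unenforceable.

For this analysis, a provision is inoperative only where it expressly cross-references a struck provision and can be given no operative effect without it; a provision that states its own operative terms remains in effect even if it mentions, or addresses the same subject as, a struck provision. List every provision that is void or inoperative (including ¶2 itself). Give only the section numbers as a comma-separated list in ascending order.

¶2 is struck. ¶6 mentions ¶2 but its own obligation stands independently of ¶2, so ¶6 is not affected. ¶1 mentions ¶2 but its own obligation stands independently of ¶2, so ¶1 is not affected. Nothing else in the Agreement is defined by reference to ¶2. ¶5 ties ¶3 and ¶4 together, but none of those is affected here; the remaining provisions continue in force under ¶5. The provisions still in force are ¶1, ¶3, ¶4, ¶5, and ¶6.

2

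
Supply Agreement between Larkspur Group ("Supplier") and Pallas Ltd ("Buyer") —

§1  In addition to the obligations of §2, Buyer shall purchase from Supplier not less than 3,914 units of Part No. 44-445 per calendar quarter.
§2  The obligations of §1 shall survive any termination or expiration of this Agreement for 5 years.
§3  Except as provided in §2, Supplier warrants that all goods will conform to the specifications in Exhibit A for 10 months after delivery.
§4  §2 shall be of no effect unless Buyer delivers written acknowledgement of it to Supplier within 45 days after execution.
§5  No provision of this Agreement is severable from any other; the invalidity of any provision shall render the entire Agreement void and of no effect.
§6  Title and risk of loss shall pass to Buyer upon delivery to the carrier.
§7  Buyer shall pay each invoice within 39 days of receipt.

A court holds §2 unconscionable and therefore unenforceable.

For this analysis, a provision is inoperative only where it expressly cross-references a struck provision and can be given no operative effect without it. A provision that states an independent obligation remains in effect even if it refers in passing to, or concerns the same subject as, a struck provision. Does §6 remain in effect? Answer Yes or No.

No

§2 is struck. §4 merely fixes the acknowledgement condition for §2; with §2 gone it has nothing to operate on and falls away. §5 provides that the Agreement is not severable, so the invalidity of any one provision voids the entire Agreement. No provision of the Agreement survives. §6 is among the inoperative provisions, so the answer is no.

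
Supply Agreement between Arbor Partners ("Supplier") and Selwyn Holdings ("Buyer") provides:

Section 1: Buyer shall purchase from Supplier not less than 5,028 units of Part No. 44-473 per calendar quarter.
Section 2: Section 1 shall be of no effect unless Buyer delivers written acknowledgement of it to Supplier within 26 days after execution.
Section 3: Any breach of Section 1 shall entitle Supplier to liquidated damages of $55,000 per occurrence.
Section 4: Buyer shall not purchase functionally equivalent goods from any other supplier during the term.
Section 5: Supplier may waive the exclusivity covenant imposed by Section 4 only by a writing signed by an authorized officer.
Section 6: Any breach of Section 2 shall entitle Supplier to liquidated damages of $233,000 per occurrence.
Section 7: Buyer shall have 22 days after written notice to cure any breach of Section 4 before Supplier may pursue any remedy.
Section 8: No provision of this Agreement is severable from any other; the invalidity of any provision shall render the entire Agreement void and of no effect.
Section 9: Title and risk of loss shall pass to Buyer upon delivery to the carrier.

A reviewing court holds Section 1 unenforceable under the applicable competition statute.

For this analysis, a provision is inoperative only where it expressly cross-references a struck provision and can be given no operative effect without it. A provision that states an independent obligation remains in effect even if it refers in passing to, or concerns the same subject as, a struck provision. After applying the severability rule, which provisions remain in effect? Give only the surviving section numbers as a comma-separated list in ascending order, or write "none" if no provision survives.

none

Section 1 is struck. Section 2 has no operative effect of its own apart from Section 1 and is therefore inoperative. Section 3 does nothing except set the liquidated-damages amount by reference to Section 1; with Section 1 gone it has no independent effect and is inoperative. Section 6 does nothing except set the liquidated-damages amount by reference to Section 2; with Section 2 gone it has no independent effect and is inoperative. Section 8 provides that the Agreement is not severable, so the invalidity of any one provision voids the entire Agreement. No provision of the Agreement survives.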